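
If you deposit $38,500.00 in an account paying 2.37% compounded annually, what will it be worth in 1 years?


Formula: FV = P * (1 + r)^n
Substituting: FV = $38,500.00 * (1 + 0.0237)^1
Growth factor: (1.0237)^1 = 1.0237
FV = $38,500.00 * 1.0237 = $39,412.45

$39,412.45


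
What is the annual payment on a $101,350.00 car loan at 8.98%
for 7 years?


Formula: PMT = PV * r / (1 - (1+r)^(-n))
Denominator: 1 - (1 + 0.0898)^(-7) = 0.452263
Numerator: $101,350.00 * 0.0898 = 9101.23
PMT = 9101.23 / 0.452263 = $20,123.77

$20,123.77


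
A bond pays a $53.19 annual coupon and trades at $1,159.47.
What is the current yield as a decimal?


Formula: Current yield = annual coupon / price
Substituting: CY = $53.19 / $1,159.47
CY = 0.045874

0.045874


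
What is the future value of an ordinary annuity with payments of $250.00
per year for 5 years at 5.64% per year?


Formula: FV = PMT * ((1+r)^n - 1) / r
Growth factor: (1 + 0.0564)^5 = 1.315655
Numerator: 1.315655 - 1 = 0.315655
FV = $250.00 * 0.315655 / 0.0564 = $1,399.18

$1,399.18


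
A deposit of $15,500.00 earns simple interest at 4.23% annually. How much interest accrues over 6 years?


Formula: I = P * r * t
Substituting: I = $15,500.00 * 0.0423 * 6
Step: I = $15,500.00 * 0.2538
I = $3,933.90

$3,933.90


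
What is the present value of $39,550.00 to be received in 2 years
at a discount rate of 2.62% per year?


Formula: PV = FV / (1 + r)^n
Substituting: PV = $39,550.00 / (1 + 0.0262)^2
Discount factor: (1.0262)^2 = 1.053086
PV = $39,550.00 / 1.053086 = $37,556.27

$37,556.27


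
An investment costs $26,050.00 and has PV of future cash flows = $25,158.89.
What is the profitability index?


Formula: PI = PV(cash flows) / initial investment
Substituting: PI = $25,158.89 / $26,050.00
PI = 0.9658

0.9658


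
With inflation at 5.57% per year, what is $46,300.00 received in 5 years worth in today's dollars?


Formula: Real value = nominal / (1 + inflation)^years
Price level: (1 + 0.0557)^5 = 1.311302
Real value = $46,300.00 / 1.311302 = $35,308.43

$35,308.43


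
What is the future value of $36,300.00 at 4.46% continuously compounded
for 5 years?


Formula: FV = P * e^(r*t)
Exponent: r*t = 0.0446 * 5 = 0.223
e^(0.223) = 1.249821
FV = $36,300.00 * 1.249821 = $45,368.49

$45,368.49


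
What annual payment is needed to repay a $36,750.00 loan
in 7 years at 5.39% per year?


Formula: PMT = PV * r / (1 - (1+r)^(-n))
Denominator: 1 - (1 + 0.0539)^(-7) = 0.307525
Numerator: $36,750.00 * 0.0539 = 1980.825
PMT = 1980.825 / 0.307525 = $6,441.19

$6,441.19


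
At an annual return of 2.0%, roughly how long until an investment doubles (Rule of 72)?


Formula: Years ≈ 72 / r
Substituting: Years ≈ 72 / 2.0
Years ≈ 36.0

36.0 years


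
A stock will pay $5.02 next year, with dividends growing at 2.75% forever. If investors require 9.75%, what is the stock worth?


Formula: P = D1 / (r - g)
Spread: r - g = 0.0975 - 0.0275 = 0.07
Substituting: P = $5.02 / 0.07
P = $71.71

$71.71


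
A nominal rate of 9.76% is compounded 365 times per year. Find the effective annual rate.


Formula: EAR = (1 + r/m)^m - 1
Period rate: r/m = 0.0976 / 365 = 0.000267
Compounding: (1 + 0.000267)^365 = 1.102507
EAR = 1.102507 - 1 = 0.102507

0.102507


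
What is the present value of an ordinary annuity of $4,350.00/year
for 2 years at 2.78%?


Formula: PV = PMT * (1 - (1+r)^(-n)) / r
Discount factor: (1 + 0.0278)^(-2) = 0.946635
Bracket: 1 - 0.946635 = 0.053365
PV = $4,350.00 * 0.053365 / 0.0278 = $8,350.21

$8,350.21


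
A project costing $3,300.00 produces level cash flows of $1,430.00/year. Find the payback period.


Formula: Payback = investment / annual cash flow
Substituting: Payback = $3,300.00 / $1,430.00
Payback = 2.3077 years

2.3077 years


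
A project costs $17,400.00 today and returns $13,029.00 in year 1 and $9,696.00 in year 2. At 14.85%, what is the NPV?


Formula: NPV = C0 + C1/(1+r) + C2/(1+r)^2
Discount C1: $13,029.00 / (1 + 0.1485) = $11,344.36
Discount C2: $9,696.00 / (1 + 0.1485)^2 = $7,350.73
NPV = -$17,400.00 + $11,344.36 + $7,350.73 = $1,295.09

$1,295.09


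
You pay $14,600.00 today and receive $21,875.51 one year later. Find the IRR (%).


Formula: IRR = C1/C0 - 1
Substituting: IRR = $21,875.51 / $14,600.00 - 1
Ratio: 1.498323 - 1 = 0.498323
IRR = 49.8323%

49.8323%


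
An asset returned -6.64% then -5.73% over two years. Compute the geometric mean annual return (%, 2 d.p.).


Formula: Geometric mean = ((1+r1)*(1+r2))^(1/2) - 1
Product: (1 + -0.0664) * (1 + -0.0573) = 0.9336 * 0.9427 = 0.880105
Square root: 0.880105^0.5 = 0.938139
Geometric mean = 0.938139 - 1 = -0.061861
As percentage: -6.19%

-6.19%


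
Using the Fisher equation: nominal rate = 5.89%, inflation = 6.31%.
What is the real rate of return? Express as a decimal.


Formula: (1 + r_real) = (1 + r_nom) / (1 + inflation)
Substituting: (1 + r_real) = 1.0589 / 1.0631
(1 + r_real) = 0.996049
r_real = 0.996049 - 1 = -0.003951

-0.003951


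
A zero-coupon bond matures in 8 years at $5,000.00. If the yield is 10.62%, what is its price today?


Formula: Price = FV / (1 + r)^n
Substituting: Price = $5,000.00 / (1 + 0.1062)^8
Discount factor: (1.1062)^8 = 2.242174
Price = $5,000.00 / 2.242174 = $2,229.98

$2,229.98


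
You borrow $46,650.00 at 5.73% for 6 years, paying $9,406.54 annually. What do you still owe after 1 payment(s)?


Formula: Balance = PV*(1+r)^k - PMT*((1+r)^k - 1)/r
Growth: (1 + 0.0573)^1 = 1.0573
Accumulated factor: ((1+r)^k - 1)/r = 1.0
Balance = $46,650.00 * 1.0573 - $9,406.54 * 1.0
Balance = $39,916.51

$39,916.51


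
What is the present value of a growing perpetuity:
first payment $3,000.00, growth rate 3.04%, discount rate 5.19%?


Formula: PV = C / (r - g)
Spread: r - g = 0.0519 - 0.0304 = 0.0215
Substituting: PV = $3,000.00 / 0.0215
PV = $139,534.88

$139,534.88


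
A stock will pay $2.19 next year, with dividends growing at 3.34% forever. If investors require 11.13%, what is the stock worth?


Formula: P = D1 / (r - g)
Spread: r - g = 0.1113 - 0.0334 = 0.0779
Substituting: P = $2.19 / 0.0779
P = $28.11

$28.11


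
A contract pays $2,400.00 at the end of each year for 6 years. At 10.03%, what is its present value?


Formula: PV = PMT * (1 - (1+r)^(-n)) / r
Discount factor: (1 + 0.1003)^(-6) = 0.563551
Bracket: 1 - 0.563551 = 0.436449
PV = $2,400.00 * 0.436449 / 0.1003 = $10,443.44

$10,443.44


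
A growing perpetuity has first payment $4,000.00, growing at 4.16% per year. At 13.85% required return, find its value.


Formula: PV = C / (r - g)
Spread: r - g = 0.1385 - 0.0416 = 0.0969
Substituting: PV = $4,000.00 / 0.0969
PV = $41,279.67

$41,279.67


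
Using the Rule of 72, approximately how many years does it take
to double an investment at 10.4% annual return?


Formula: Years ≈ 72 / r
Substituting: Years ≈ 72 / 10.4
Years ≈ 6.9

6.9 years


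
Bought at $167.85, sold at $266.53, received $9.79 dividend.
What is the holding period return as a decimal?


Formula: HPR = (P1 - P0 + D) / P0
Gain: $266.53 - $167.85 + $9.79 = $108.47
HPR = $108.47 / $167.85 = 0.6462

0.6462


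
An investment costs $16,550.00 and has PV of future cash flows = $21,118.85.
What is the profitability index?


Formula: PI = PV(cash flows) / initial investment
Substituting: PI = $21,118.85 / $16,550.00
PI = 1.2761

1.2761


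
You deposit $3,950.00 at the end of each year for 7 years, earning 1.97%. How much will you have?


Formula: FV = PMT * ((1+r)^n - 1) / r
Growth factor: (1 + 0.0197)^7 = 1.146323
Numerator: 1.146323 - 1 = 0.146323
FV = $3,950.00 * 0.146323 / 0.0197 = $29,338.84

$29,338.84


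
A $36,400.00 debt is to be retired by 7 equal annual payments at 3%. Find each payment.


Formula: PMT = PV * r / (1 - (1+r)^(-n))
Denominator: 1 - (1 + 0.03)^(-7) = 0.186908
Numerator: $36,400.00 * 0.03 = 1092.0
PMT = 1092.0 / 0.186908 = $5,842.43

$5,842.43


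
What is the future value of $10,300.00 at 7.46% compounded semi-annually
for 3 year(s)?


Formula: FV = P * (1 + r/m)^(m*t)
Period rate: r/m = 0.0746 / 2 = 0.0373
Total periods: m*t = 2 * 3 = 6
Growth factor: (1 + 0.0373)^6 = 1.245737
FV = $10,300.00 * 1.245737 = $12,831.09

$12,831.09


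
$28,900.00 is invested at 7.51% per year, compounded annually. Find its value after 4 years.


Formula: FV = P * (1 + r)^n
Substituting: FV = $28,900.00 * (1 + 0.0751)^4
Growth factor: (1.0751)^4 = 1.335966
FV = $28,900.00 * 1.335966 = $38,609.42

$38,609.42


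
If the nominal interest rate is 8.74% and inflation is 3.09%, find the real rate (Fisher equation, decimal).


Formula: (1 + r_real) = (1 + r_nom) / (1 + inflation)
Substituting: (1 + r_real) = 1.0874 / 1.0309
(1 + r_real) = 1.054806
r_real = 1.054806 - 1 = 0.054806

0.054806


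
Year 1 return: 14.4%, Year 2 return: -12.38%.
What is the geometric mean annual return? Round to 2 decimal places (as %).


Formula: Geometric mean = ((1+r1)*(1+r2))^(1/2) - 1
Product: (1 + 0.144) * (1 + -0.1238) = 1.144 * 0.8762 = 1.002373
Square root: 1.002373^0.5 = 1.001186
Geometric mean = 1.001186 - 1 = 0.001186
As percentage: 0.12%

0.12%


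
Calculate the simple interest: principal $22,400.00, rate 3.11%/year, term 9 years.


Formula: I = P * r * t
Substituting: I = $22,400.00 * 0.0311 * 9
Step: I = $22,400.00 * 0.2799
I = $6,269.76

$6,269.76


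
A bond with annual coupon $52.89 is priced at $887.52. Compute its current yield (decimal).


Formula: Current yield = annual coupon / price
Substituting: CY = $52.89 / $887.52
CY = 0.059593

0.059593


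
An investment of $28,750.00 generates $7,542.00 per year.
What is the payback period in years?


Formula: Payback = investment / annual cash flow
Substituting: Payback = $28,750.00 / $7,542.00
Payback = 3.812 years

3.812 years


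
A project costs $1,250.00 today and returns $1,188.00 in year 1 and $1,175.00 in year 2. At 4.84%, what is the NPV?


Formula: NPV = C0 + C1/(1+r) + C2/(1+r)^2
Discount C1: $1,188.00 / (1 + 0.0484) = $1,133.16
Discount C2: $1,175.00 / (1 + 0.0484)^2 = $1,069.02
NPV = -$1,250.00 + $1,133.16 + $1,069.02 = $952.17

$952.17


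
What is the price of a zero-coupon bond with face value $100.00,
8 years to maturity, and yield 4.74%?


Formula: Price = FV / (1 + r)^n
Substituting: Price = $100.00 / (1 + 0.0474)^8
Discount factor: (1.0474)^8 = 1.44844
Price = $100.00 / 1.44844 = $69.04

$69.04


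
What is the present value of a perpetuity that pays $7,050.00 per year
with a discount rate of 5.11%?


Formula: PV = C / r
Substituting: PV = $7,050.00 / 0.0511
PV = $137,964.77

$137,964.77


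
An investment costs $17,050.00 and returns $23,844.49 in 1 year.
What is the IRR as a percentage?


Formula: IRR = C1/C0 - 1
Substituting: IRR = $23,844.49 / $17,050.00 - 1
Ratio: 1.398504 - 1 = 0.398504
IRR = 39.8504%

39.8504%


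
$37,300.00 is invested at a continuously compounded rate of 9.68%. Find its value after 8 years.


Formula: FV = P * e^(r*t)
Exponent: r*t = 0.0968 * 8 = 0.7744
e^(0.7744) = 2.16929
FV = $37,300.00 * 2.16929 = $80,914.52

$80,914.52


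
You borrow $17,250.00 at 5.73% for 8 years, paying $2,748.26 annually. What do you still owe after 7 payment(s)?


Formula: Balance = PV*(1+r)^k - PMT*((1+r)^k - 1)/r
Growth: (1 + 0.0573)^7 = 1.477024
Accumulated factor: ((1+r)^k - 1)/r = 8.325031
Balance = $17,250.00 * 1.477024 - $2,748.26 * 8.325031
Balance = $2,599.32

$2,599.32


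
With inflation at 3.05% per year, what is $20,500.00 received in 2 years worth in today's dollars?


Formula: Real value = nominal / (1 + inflation)^years
Price level: (1 + 0.0305)^2 = 1.06193
Real value = $20,500.00 / 1.06193 = $19,304.47

$19,304.47


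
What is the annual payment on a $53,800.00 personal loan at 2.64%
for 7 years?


Formula: PMT = PV * r / (1 - (1+r)^(-n))
Denominator: 1 - (1 + 0.0264)^(-7) = 0.166734
Numerator: $53,800.00 * 0.0264 = 1420.32
PMT = 1420.32 / 0.166734 = $8,518.46

$8,518.46


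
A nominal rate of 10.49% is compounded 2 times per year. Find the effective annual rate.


Formula: EAR = (1 + r/m)^m - 1
Period rate: r/m = 0.1049 / 2 = 0.05245
Compounding: (1 + 0.05245)^2 = 1.107651
EAR = 1.107651 - 1 = 0.107651

0.107651


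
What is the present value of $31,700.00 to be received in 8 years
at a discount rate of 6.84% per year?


Formula: PV = FV / (1 + r)^n
Substituting: PV = $31,700.00 / (1 + 0.0684)^8
Discount factor: (1.0684)^8 = 1.697739
PV = $31,700.00 / 1.697739 = $18,671.89

$18,671.89


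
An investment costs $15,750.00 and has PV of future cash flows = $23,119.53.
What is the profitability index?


Formula: PI = PV(cash flows) / initial investment
Substituting: PI = $23,119.53 / $15,750.00
PI = 1.4679

1.4679


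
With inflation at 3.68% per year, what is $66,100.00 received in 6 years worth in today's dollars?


Formula: Real value = nominal / (1 + inflation)^years
Price level: (1 + 0.0368)^6 = 1.242138
Real value = $66,100.00 / 1.242138 = $53,214.69

$53,214.69


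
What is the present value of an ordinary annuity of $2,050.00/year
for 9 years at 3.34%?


Formula: PV = PMT * (1 - (1+r)^(-n)) / r
Discount factor: (1 + 0.0334)^(-9) = 0.744019
Bracket: 1 - 0.744019 = 0.255981
PV = $2,050.00 * 0.255981 / 0.0334 = $15,711.42

$15,711.42


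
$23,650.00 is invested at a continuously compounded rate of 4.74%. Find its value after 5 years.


Formula: FV = P * e^(r*t)
Exponent: r*t = 0.0474 * 5 = 0.237
e^(0.237) = 1.267441
FV = $23,650.00 * 1.267441 = $29,974.98

$29,974.98


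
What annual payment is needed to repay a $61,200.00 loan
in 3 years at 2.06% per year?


Formula: PMT = PV * r / (1 - (1+r)^(-n))
Denominator: 1 - (1 + 0.0206)^(-3) = 0.059339
Numerator: $61,200.00 * 0.0206 = 1260.72
PMT = 1260.72 / 0.059339 = $21,246.19

$21,246.19


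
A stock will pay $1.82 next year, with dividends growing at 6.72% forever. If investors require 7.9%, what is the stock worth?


Formula: P = D1 / (r - g)
Spread: r - g = 0.079 - 0.0672 = 0.0118
Substituting: P = $1.82 / 0.0118
P = $154.24

$154.24


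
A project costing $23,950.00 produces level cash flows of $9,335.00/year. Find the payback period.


Formula: Payback = investment / annual cash flow
Substituting: Payback = $23,950.00 / $9,335.00
Payback = 2.5656 years

2.5656 years


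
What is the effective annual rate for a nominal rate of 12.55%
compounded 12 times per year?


Formula: EAR = (1 + r/m)^m - 1
Period rate: r/m = 0.1255 / 12 = 0.010458
Compounding: (1 + 0.010458)^12 = 1.132977
EAR = 1.132977 - 1 = 0.132977

0.132977


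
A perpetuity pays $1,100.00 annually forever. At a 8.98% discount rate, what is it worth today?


Formula: PV = C / r
Substituting: PV = $1,100.00 / 0.0898
PV = $12,249.44

$12,249.44


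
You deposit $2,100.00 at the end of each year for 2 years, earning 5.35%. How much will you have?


Formula: FV = PMT * ((1+r)^n - 1) / r
Growth factor: (1 + 0.0535)^2 = 1.109862
Numerator: 1.109862 - 1 = 0.109862
FV = $2,100.00 * 0.109862 / 0.0535 = $4,312.35

$4,312.35


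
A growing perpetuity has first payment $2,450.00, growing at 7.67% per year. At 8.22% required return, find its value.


Formula: PV = C / (r - g)
Spread: r - g = 0.0822 - 0.0767 = 0.0055
Substituting: PV = $2,450.00 / 0.0055
PV = $445,454.55

$445,454.55


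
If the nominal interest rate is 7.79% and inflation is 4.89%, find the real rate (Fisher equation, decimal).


Formula: (1 + r_real) = (1 + r_nom) / (1 + inflation)
Substituting: (1 + r_real) = 1.0779 / 1.0489
(1 + r_real) = 1.027648
r_real = 1.027648 - 1 = 0.027648

0.027648


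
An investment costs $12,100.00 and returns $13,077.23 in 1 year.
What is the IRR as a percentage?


Formula: IRR = C1/C0 - 1
Substituting: IRR = $13,077.23 / $12,100.00 - 1
Ratio: 1.080763 - 1 = 0.080763
IRR = 8.0763%

8.0763%


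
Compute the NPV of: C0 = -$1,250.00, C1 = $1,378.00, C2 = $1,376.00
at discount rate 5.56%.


Formula: NPV = C0 + C1/(1+r) + C2/(1+r)^2
Discount C1: $1,378.00 / (1 + 0.0556) = $1,305.42
Discount C2: $1,376.00 / (1 + 0.0556)^2 = $1,234.87
NPV = -$1,250.00 + $1,305.42 + $1,234.87 = $1,290.28

$1,290.28


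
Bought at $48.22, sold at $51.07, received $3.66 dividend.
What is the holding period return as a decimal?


Formula: HPR = (P1 - P0 + D) / P0
Gain: $51.07 - $48.22 + $3.66 = $6.51
HPR = $6.51 / $48.22 = 0.135

0.135


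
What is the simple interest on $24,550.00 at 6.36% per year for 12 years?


Formula: I = P * r * t
Substituting: I = $24,550.00 * 0.0636 * 12
Step: I = $24,550.00 * 0.7632
I = $18,736.56

$18,736.56


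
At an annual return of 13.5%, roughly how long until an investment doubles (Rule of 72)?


Formula: Years ≈ 72 / r
Substituting: Years ≈ 72 / 13.5
Years ≈ 5.3

5.3 years


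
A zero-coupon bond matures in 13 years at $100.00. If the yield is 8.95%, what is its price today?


Formula: Price = FV / (1 + r)^n
Substituting: Price = $100.00 / (1 + 0.0895)^13
Discount factor: (1.0895)^13 = 3.047573
Price = $100.00 / 3.047573 = $32.81

$32.81


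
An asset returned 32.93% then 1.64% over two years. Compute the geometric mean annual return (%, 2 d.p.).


Formula: Geometric mean = ((1+r1)*(1+r2))^(1/2) - 1
Product: (1 + 0.3293) * (1 + 0.0164) = 1.3293 * 1.0164 = 1.351101
Square root: 1.351101^0.5 = 1.162368
Geometric mean = 1.162368 - 1 = 0.162368
As percentage: 16.24%

16.24%


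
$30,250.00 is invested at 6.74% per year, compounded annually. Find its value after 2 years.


Formula: FV = P * (1 + r)^n
Substituting: FV = $30,250.00 * (1 + 0.0674)^2
Growth factor: (1.0674)^2 = 1.139343
FV = $30,250.00 * 1.139343 = $34,465.12

$34,465.12


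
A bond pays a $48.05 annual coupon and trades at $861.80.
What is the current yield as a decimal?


Formula: Current yield = annual coupon / price
Substituting: CY = $48.05 / $861.80
CY = 0.055755

0.055755


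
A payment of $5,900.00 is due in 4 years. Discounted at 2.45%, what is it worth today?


Formula: PV = FV / (1 + r)^n
Substituting: PV = $5,900.00 / (1 + 0.0245)^4
Discount factor: (1.0245)^4 = 1.101661
PV = $5,900.00 / 1.101661 = $5,355.55

$5,355.55


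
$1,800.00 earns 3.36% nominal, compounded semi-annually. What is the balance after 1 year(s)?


Formula: FV = P * (1 + r/m)^(m*t)
Period rate: r/m = 0.0336 / 2 = 0.0168
Total periods: m*t = 2 * 1 = 2
Growth factor: (1 + 0.0168)^2 = 1.033882
FV = $1,800.00 * 1.033882 = $1,860.99

$1,860.99


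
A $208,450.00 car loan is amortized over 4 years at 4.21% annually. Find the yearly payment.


Formula: PMT = PV * r / (1 - (1+r)^(-n))
Denominator: 1 - (1 + 0.0421)^(-4) = 0.152065
Numerator: $208,450.00 * 0.0421 = 8775.745
PMT = 8775.745 / 0.152065 = $57,710.38

$57,710.38


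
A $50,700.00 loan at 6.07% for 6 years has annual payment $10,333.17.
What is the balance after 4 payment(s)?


Formula: Balance = PV*(1+r)^k - PMT*((1+r)^k - 1)/r
Growth: (1 + 0.0607)^4 = 1.265815
Accumulated factor: ((1+r)^k - 1)/r = 4.379162
Balance = $50,700.00 * 1.265815 - $10,333.17 * 4.379162
Balance = $18,926.20

$18,926.20


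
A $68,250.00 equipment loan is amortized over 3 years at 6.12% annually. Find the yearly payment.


Formula: PMT = PV * r / (1 - (1+r)^(-n))
Denominator: 1 - (1 + 0.0612)^(-3) = 0.163226
Numerator: $68,250.00 * 0.0612 = 4176.9
PMT = 4176.9 / 0.163226 = $25,589.70

$25,589.70


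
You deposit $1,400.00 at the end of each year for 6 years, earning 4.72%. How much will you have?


Formula: FV = PMT * ((1+r)^n - 1) / r
Growth factor: (1 + 0.0472)^6 = 1.318797
Numerator: 1.318797 - 1 = 0.318797
FV = $1,400.00 * 0.318797 / 0.0472 = $9,455.83

$9,455.83


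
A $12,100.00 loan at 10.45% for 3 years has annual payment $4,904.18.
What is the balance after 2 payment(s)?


Formula: Balance = PV*(1+r)^k - PMT*((1+r)^k - 1)/r
Growth: (1 + 0.1045)^2 = 1.21992
Accumulated factor: ((1+r)^k - 1)/r = 2.1045
Balance = $12,100.00 * 1.21992 - $4,904.18 * 2.1045
Balance = $4,440.19

$4,440.19


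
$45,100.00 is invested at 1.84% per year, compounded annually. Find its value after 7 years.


Formula: FV = P * (1 + r)^n
Substituting: FV = $45,100.00 * (1 + 0.0184)^7
Growth factor: (1.0184)^7 = 1.136132
FV = $45,100.00 * 1.136132 = $51,239.55

$51,239.55


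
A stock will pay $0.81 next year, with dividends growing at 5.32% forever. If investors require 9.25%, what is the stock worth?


Formula: P = D1 / (r - g)
Spread: r - g = 0.0925 - 0.0532 = 0.0393
Substituting: P = $0.81 / 0.0393
P = $20.61

$20.61


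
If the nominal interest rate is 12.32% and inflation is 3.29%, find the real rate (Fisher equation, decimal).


Formula: (1 + r_real) = (1 + r_nom) / (1 + inflation)
Substituting: (1 + r_real) = 1.1232 / 1.0329
(1 + r_real) = 1.087424
r_real = 1.087424 - 1 = 0.087424

0.087424


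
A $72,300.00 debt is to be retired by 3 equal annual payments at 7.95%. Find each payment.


Formula: PMT = PV * r / (1 - (1+r)^(-n))
Denominator: 1 - (1 + 0.0795)^(-3) = 0.205064
Numerator: $72,300.00 * 0.0795 = 5747.85
PMT = 5747.85 / 0.205064 = $28,029.52

$28,029.52


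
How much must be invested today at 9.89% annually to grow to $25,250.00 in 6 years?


Formula: PV = FV / (1 + r)^n
Substituting: PV = $25,250.00 / (1 + 0.0989)^6
Discount factor: (1.0989)^6 = 1.760958
PV = $25,250.00 / 1.760958 = $14,338.78

$14,338.78


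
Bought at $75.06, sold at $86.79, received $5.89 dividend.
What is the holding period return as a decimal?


Formula: HPR = (P1 - P0 + D) / P0
Gain: $86.79 - $75.06 + $5.89 = $17.62
HPR = $17.62 / $75.06 = 0.2347

0.2347


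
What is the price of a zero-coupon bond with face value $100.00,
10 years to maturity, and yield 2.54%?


Formula: Price = FV / (1 + r)^n
Substituting: Price = $100.00 / (1 + 0.0254)^10
Discount factor: (1.0254)^10 = 1.285089
Price = $100.00 / 1.285089 = $77.82

$77.82


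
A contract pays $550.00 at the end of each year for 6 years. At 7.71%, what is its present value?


Formula: PV = PMT * (1 - (1+r)^(-n)) / r
Discount factor: (1 + 0.0771)^(-6) = 0.640418
Bracket: 1 - 0.640418 = 0.359582
PV = $550.00 * 0.359582 / 0.0771 = $2,565.11

$2,565.11


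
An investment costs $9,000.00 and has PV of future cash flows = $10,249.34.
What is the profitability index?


Formula: PI = PV(cash flows) / initial investment
Substituting: PI = $10,249.34 / $9,000.00
PI = 1.1388

1.1388


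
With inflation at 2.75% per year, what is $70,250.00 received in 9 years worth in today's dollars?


Formula: Real value = nominal / (1 + inflation)^years
Price level: (1 + 0.0275)^9 = 1.276546
Real value = $70,250.00 / 1.276546 = $55,031.31

$55,031.31


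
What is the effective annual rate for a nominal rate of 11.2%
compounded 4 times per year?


Formula: EAR = (1 + r/m)^m - 1
Period rate: r/m = 0.112 / 4 = 0.028
Compounding: (1 + 0.028)^4 = 1.116792
EAR = 1.116792 - 1 = 0.116792

0.116792


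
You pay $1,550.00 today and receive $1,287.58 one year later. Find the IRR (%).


Formula: IRR = C1/C0 - 1
Substituting: IRR = $1,287.58 / $1,550.00 - 1
Ratio: 0.830697 - 1 = -0.169303
IRR = -16.9303%

-16.9303%


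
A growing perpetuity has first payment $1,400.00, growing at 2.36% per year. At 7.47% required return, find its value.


Formula: PV = C / (r - g)
Spread: r - g = 0.0747 - 0.0236 = 0.0511
Substituting: PV = $1,400.00 / 0.0511
PV = $27,397.26

$27,397.26


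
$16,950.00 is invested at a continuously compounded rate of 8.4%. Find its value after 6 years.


Formula: FV = P * e^(r*t)
Exponent: r*t = 0.084 * 6 = 0.504
e^(0.504) = 1.655329
FV = $16,950.00 * 1.655329 = $28,057.83

$28,057.83


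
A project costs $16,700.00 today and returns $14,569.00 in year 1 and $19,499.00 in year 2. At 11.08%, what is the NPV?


Formula: NPV = C0 + C1/(1+r) + C2/(1+r)^2
Discount C1: $14,569.00 / (1 + 0.1108) = $13,115.77
Discount C2: $19,499.00 / (1 + 0.1108)^2 = $15,803.04
NPV = -$16,700.00 + $13,115.77 + $15,803.04 = $12,218.81

$12,218.81


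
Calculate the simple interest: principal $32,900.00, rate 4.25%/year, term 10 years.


Formula: I = P * r * t
Substituting: I = $32,900.00 * 0.0425 * 10
Step: I = $32,900.00 * 0.425
I = $13,982.50

$13,982.50


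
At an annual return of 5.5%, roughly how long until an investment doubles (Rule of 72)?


Formula: Years ≈ 72 / r
Substituting: Years ≈ 72 / 5.5
Years ≈ 13.1

13.1 years


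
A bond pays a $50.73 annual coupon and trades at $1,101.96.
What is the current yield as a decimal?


Formula: Current yield = annual coupon / price
Substituting: CY = $50.73 / $1,101.96
CY = 0.046036

0.046036


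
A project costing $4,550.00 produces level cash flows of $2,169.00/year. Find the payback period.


Formula: Payback = investment / annual cash flow
Substituting: Payback = $4,550.00 / $2,169.00
Payback = 2.0977 years

2.0977 years


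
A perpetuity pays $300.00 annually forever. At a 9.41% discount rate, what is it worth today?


Formula: PV = C / r
Substituting: PV = $300.00 / 0.0941
PV = $3,188.10

$3,188.10


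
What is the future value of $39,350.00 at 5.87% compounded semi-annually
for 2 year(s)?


Formula: FV = P * (1 + r/m)^(m*t)
Period rate: r/m = 0.0587 / 2 = 0.02935
Total periods: m*t = 2 * 2 = 4
Growth factor: (1 + 0.02935)^4 = 1.12267
FV = $39,350.00 * 1.12267 = $44,177.08

$44,177.08


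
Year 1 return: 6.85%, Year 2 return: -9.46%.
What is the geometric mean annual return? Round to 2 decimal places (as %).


Formula: Geometric mean = ((1+r1)*(1+r2))^(1/2) - 1
Product: (1 + 0.0685) * (1 + -0.0946) = 1.0685 * 0.9054 = 0.96742
Square root: 0.96742^0.5 = 0.983575
Geometric mean = 0.983575 - 1 = -0.016425
As percentage: -1.64%

-1.64%


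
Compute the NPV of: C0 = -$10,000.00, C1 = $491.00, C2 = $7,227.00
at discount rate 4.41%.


Formula: NPV = C0 + C1/(1+r) + C2/(1+r)^2
Discount C1: $491.00 / (1 + 0.0441) = $470.26
Discount C2: $7,227.00 / (1 + 0.0441)^2 = $6,629.39
NPV = -$10,000.00 + $470.26 + $6,629.39 = -$2,900.34

-$2,900.34


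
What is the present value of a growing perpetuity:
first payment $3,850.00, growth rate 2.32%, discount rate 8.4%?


Formula: PV = C / (r - g)
Spread: r - g = 0.084 - 0.0232 = 0.0608
Substituting: PV = $3,850.00 / 0.0608
PV = $63,322.37

$63,322.37


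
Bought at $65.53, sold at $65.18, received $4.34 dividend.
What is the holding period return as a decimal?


Formula: HPR = (P1 - P0 + D) / P0
Gain: $65.18 - $65.53 + $4.34 = $3.99
HPR = $3.99 / $65.53 = 0.0609

0.0609


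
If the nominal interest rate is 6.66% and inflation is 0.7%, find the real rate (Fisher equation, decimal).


Formula: (1 + r_real) = (1 + r_nom) / (1 + inflation)
Substituting: (1 + r_real) = 1.0666 / 1.007
(1 + r_real) = 1.059186
r_real = 1.059186 - 1 = 0.059186

0.059186


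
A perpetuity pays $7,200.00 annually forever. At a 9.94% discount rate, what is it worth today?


Formula: PV = C / r
Substituting: PV = $7,200.00 / 0.0994
PV = $72,434.61

$72,434.61


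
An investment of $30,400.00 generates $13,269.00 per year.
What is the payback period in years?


Formula: Payback = investment / annual cash flow
Substituting: Payback = $30,400.00 / $13,269.00
Payback = 2.2911 years

2.2911 years


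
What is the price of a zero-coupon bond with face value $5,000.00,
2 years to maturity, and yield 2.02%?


Formula: Price = FV / (1 + r)^n
Substituting: Price = $5,000.00 / (1 + 0.0202)^2
Discount factor: (1.0202)^2 = 1.040808
Price = $5,000.00 / 1.040808 = $4,803.96

$4,803.96


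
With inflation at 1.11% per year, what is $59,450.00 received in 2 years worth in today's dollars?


Formula: Real value = nominal / (1 + inflation)^years
Price level: (1 + 0.0111)^2 = 1.022323
Real value = $59,450.00 / 1.022323 = $58,151.86

$58,151.86


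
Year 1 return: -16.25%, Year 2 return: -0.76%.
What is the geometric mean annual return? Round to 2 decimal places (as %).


Formula: Geometric mean = ((1+r1)*(1+r2))^(1/2) - 1
Product: (1 + -0.1625) * (1 + -0.0076) = 0.8375 * 0.9924 = 0.831135
Square root: 0.831135^0.5 = 0.911666
Geometric mean = 0.911666 - 1 = -0.088334
As percentage: -8.83%

-8.83%


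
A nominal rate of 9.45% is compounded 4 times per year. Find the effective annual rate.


Formula: EAR = (1 + r/m)^m - 1
Period rate: r/m = 0.0945 / 4 = 0.023625
Compounding: (1 + 0.023625)^4 = 1.097902
EAR = 1.097902 - 1 = 0.097902

0.097902


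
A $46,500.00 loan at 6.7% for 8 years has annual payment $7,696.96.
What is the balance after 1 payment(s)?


Formula: Balance = PV*(1+r)^k - PMT*((1+r)^k - 1)/r
Growth: (1 + 0.067)^1 = 1.067
Accumulated factor: ((1+r)^k - 1)/r = 1.0
Balance = $46,500.00 * 1.067 - $7,696.96 * 1.0
Balance = $41,918.54

$41,918.54


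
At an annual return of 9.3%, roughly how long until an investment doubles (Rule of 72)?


Formula: Years ≈ 72 / r
Substituting: Years ≈ 72 / 9.3
Years ≈ 7.7

7.7 years


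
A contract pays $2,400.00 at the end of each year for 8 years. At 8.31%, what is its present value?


Formula: PV = PMT * (1 - (1+r)^(-n)) / r
Discount factor: (1 + 0.0831)^(-8) = 0.528021
Bracket: 1 - 0.528021 = 0.471979
PV = $2,400.00 * 0.471979 / 0.0831 = $13,631.15

$13,631.15


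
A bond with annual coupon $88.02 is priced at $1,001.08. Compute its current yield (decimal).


Formula: Current yield = annual coupon / price
Substituting: CY = $88.02 / $1,001.08
CY = 0.087925

0.087925


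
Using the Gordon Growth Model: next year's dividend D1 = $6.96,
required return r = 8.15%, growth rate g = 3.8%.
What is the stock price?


Formula: P = D1 / (r - g)
Spread: r - g = 0.0815 - 0.038 = 0.0435
Substituting: P = $6.96 / 0.0435
P = $160.00

$160.00


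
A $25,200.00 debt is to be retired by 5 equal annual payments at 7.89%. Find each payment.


Formula: PMT = PV * r / (1 - (1+r)^(-n))
Denominator: 1 - (1 + 0.0789)^(-5) = 0.31594
Numerator: $25,200.00 * 0.0789 = 1988.28
PMT = 1988.28 / 0.31594 = $6,293.22

$6,293.22


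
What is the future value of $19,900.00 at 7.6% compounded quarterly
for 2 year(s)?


Formula: FV = P * (1 + r/m)^(m*t)
Period rate: r/m = 0.076 / 4 = 0.019
Total periods: m*t = 4 * 2 = 8
Growth factor: (1 + 0.019)^8 = 1.162501
FV = $19,900.00 * 1.162501 = $23,133.78

$23,133.78


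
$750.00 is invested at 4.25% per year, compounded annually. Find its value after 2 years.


Formula: FV = P * (1 + r)^n
Substituting: FV = $750.00 * (1 + 0.0425)^2
Growth factor: (1.0425)^2 = 1.086806
FV = $750.00 * 1.086806 = $815.10

$815.10


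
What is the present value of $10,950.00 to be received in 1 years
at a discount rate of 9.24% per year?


Formula: PV = FV / (1 + r)^n
Substituting: PV = $10,950.00 / (1 + 0.0924)^1
Discount factor: (1.0924)^1 = 1.0924
PV = $10,950.00 / 1.0924 = $10,023.80

$10,023.80


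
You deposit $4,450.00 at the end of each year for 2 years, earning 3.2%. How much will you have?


Formula: FV = PMT * ((1+r)^n - 1) / r
Growth factor: (1 + 0.032)^2 = 1.065024
Numerator: 1.065024 - 1 = 0.065024
FV = $4,450.00 * 0.065024 / 0.032 = $9,042.40

$9,042.40


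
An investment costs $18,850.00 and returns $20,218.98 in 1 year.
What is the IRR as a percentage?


Formula: IRR = C1/C0 - 1
Substituting: IRR = $20,218.98 / $18,850.00 - 1
Ratio: 1.072625 - 1 = 0.072625
IRR = 7.2625%

7.2625%


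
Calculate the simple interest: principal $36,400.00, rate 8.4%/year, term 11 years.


Formula: I = P * r * t
Substituting: I = $36,400.00 * 0.084 * 11
Step: I = $36,400.00 * 0.924
I = $33,633.60

$33,633.60


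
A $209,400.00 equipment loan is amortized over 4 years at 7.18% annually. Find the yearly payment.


Formula: PMT = PV * r / (1 - (1+r)^(-n))
Denominator: 1 - (1 + 0.0718)^(-4) = 0.242217
Numerator: $209,400.00 * 0.0718 = 15034.92
PMT = 15034.92 / 0.242217 = $62,072.17

$62,072.17


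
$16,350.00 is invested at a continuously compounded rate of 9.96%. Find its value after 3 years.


Formula: FV = P * e^(r*t)
Exponent: r*t = 0.0996 * 3 = 0.2988
e^(0.2988) = 1.34824
FV = $16,350.00 * 1.34824 = $22,043.72

$22,043.72


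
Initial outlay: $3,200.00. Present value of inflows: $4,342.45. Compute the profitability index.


Formula: PI = PV(cash flows) / initial investment
Substituting: PI = $4,342.45 / $3,200.00
PI = 1.357

1.357


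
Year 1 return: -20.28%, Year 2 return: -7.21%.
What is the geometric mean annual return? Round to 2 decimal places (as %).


Formula: Geometric mean = ((1+r1)*(1+r2))^(1/2) - 1
Product: (1 + -0.2028) * (1 + -0.0721) = 0.7972 * 0.9279 = 0.739722
Square root: 0.739722^0.5 = 0.860071
Geometric mean = 0.860071 - 1 = -0.139929
As percentage: -13.99%

-13.99%


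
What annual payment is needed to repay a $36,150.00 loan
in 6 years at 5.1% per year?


Formula: PMT = PV * r / (1 - (1+r)^(-n))
Denominator: 1 - (1 + 0.051)^(-6) = 0.258035
Numerator: $36,150.00 * 0.051 = 1843.65
PMT = 1843.65 / 0.258035 = $7,144.97

$7,144.97


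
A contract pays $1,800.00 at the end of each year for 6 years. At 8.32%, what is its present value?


Formula: PV = PMT * (1 - (1+r)^(-n)) / r
Discount factor: (1 + 0.0832)^(-6) = 0.619082
Bracket: 1 - 0.619082 = 0.380918
PV = $1,800.00 * 0.380918 / 0.0832 = $8,241.02

$8,241.02


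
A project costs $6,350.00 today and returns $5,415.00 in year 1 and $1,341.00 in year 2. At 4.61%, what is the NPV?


Formula: NPV = C0 + C1/(1+r) + C2/(1+r)^2
Discount C1: $5,415.00 / (1 + 0.0461) = $5,176.37
Discount C2: $1,341.00 / (1 + 0.0461)^2 = $1,225.41
NPV = -$6,350.00 + $5,176.37 + $1,225.41 = $51.78

$51.78


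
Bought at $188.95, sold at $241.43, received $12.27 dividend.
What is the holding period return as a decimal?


Formula: HPR = (P1 - P0 + D) / P0
Gain: $241.43 - $188.95 + $12.27 = $64.75
HPR = $64.75 / $188.95 = 0.3427

0.3427


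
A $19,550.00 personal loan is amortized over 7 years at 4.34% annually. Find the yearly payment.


Formula: PMT = PV * r / (1 - (1+r)^(-n))
Denominator: 1 - (1 + 0.0434)^(-7) = 0.257247
Numerator: $19,550.00 * 0.0434 = 848.47
PMT = 848.47 / 0.257247 = $3,298.26

$3,298.26


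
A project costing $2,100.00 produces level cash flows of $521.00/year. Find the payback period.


Formula: Payback = investment / annual cash flow
Substituting: Payback = $2,100.00 / $521.00
Payback = 4.0307 years

4.0307 years


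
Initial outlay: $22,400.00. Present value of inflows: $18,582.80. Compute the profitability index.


Formula: PI = PV(cash flows) / initial investment
Substituting: PI = $18,582.80 / $22,400.00
PI = 0.8296

0.8296


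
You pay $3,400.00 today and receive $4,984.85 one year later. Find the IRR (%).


Formula: IRR = C1/C0 - 1
Substituting: IRR = $4,984.85 / $3,400.00 - 1
Ratio: 1.466132 - 1 = 0.466132
IRR = 46.6132%

46.6132%


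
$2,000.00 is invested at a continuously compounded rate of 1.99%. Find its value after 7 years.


Formula: FV = P * e^(r*t)
Exponent: r*t = 0.0199 * 7 = 0.1393
e^(0.1393) = 1.149469
FV = $2,000.00 * 1.149469 = $2,298.94

$2,298.94


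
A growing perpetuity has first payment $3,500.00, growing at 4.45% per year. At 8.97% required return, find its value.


Formula: PV = C / (r - g)
Spread: r - g = 0.0897 - 0.0445 = 0.0452
Substituting: PV = $3,500.00 / 0.0452
PV = $77,433.63

$77,433.63


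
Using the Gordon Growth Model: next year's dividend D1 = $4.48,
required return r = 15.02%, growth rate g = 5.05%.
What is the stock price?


Formula: P = D1 / (r - g)
Spread: r - g = 0.1502 - 0.0505 = 0.0997
Substituting: P = $4.48 / 0.0997
P = $44.93

$44.93


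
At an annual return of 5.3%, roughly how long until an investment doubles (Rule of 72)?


Formula: Years ≈ 72 / r
Substituting: Years ≈ 72 / 5.3
Years ≈ 13.6

13.6 years


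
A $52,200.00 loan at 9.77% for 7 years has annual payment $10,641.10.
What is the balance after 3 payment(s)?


Formula: Balance = PV*(1+r)^k - PMT*((1+r)^k - 1)/r
Growth: (1 + 0.0977)^3 = 1.322668
Accumulated factor: ((1+r)^k - 1)/r = 3.302645
Balance = $52,200.00 * 1.322668 - $10,641.10 * 3.302645
Balance = $33,899.51

$33,899.51


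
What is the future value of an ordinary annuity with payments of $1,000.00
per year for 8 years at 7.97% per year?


Formula: FV = PMT * ((1+r)^n - 1) / r
Growth factor: (1 + 0.0797)^8 = 1.846821
Numerator: 1.846821 - 1 = 0.846821
FV = $1,000.00 * 0.846821 / 0.0797 = $10,625.11

$10,625.11


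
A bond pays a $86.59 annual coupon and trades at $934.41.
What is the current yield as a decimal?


Formula: Current yield = annual coupon / price
Substituting: CY = $86.59 / $934.41
CY = 0.092668

0.092668


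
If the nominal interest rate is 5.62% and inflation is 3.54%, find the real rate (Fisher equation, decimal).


Formula: (1 + r_real) = (1 + r_nom) / (1 + inflation)
Substituting: (1 + r_real) = 1.0562 / 1.0354
(1 + r_real) = 1.020089
r_real = 1.020089 - 1 = 0.020089

0.020089


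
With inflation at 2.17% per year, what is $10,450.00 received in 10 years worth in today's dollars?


Formula: Real value = nominal / (1 + inflation)^years
Price level: (1 + 0.0217)^10 = 1.239464
Real value = $10,450.00 / 1.239464 = $8,431.06

$8,431.06


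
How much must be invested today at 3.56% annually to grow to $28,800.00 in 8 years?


Formula: PV = FV / (1 + r)^n
Substituting: PV = $28,800.00 / (1 + 0.0356)^8
Discount factor: (1.0356)^8 = 1.322928
PV = $28,800.00 / 1.322928 = $21,769.89

$21,769.89


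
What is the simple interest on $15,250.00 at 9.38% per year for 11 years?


Formula: I = P * r * t
Substituting: I = $15,250.00 * 0.0938 * 11
Step: I = $15,250.00 * 1.0318
I = $15,734.95

$15,734.95


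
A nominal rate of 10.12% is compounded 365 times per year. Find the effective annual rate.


Formula: EAR = (1 + r/m)^m - 1
Period rate: r/m = 0.1012 / 365 = 0.000277
Compounding: (1 + 0.000277)^365 = 1.106482
EAR = 1.106482 - 1 = 0.106482

0.106482


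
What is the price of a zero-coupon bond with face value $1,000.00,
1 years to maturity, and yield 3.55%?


Formula: Price = FV / (1 + r)^n
Substituting: Price = $1,000.00 / (1 + 0.0355)^1
Discount factor: (1.0355)^1 = 1.0355
Price = $1,000.00 / 1.0355 = $965.72

$965.72


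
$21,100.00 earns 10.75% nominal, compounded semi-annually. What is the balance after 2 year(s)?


Formula: FV = P * (1 + r/m)^(m*t)
Period rate: r/m = 0.1075 / 2 = 0.05375
Total periods: m*t = 2 * 2 = 4
Growth factor: (1 + 0.05375)^4 = 1.232964
FV = $21,100.00 * 1.232964 = $26,015.54

$26,015.54


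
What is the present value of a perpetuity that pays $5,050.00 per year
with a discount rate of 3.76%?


Formula: PV = C / r
Substituting: PV = $5,050.00 / 0.0376
PV = $134,308.51

$134,308.51


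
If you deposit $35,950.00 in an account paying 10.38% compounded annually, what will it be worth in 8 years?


Formula: FV = P * (1 + r)^n
Substituting: FV = $35,950.00 * (1 + 0.1038)^8
Growth factor: (1.1038)^8 = 2.203551
FV = $35,950.00 * 2.203551 = $79,217.66

$79,217.66


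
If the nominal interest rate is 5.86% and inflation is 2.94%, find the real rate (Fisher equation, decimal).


Formula: (1 + r_real) = (1 + r_nom) / (1 + inflation)
Substituting: (1 + r_real) = 1.0586 / 1.0294
(1 + r_real) = 1.028366
r_real = 1.028366 - 1 = 0.028366

0.028366


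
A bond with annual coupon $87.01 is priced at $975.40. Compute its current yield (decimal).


Formula: Current yield = annual coupon / price
Substituting: CY = $87.01 / $975.40
CY = 0.089204

0.089204


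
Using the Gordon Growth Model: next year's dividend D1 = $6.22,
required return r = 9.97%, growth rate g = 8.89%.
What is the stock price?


Formula: P = D1 / (r - g)
Spread: r - g = 0.0997 - 0.0889 = 0.0108
Substituting: P = $6.22 / 0.0108
P = $575.93

$575.93


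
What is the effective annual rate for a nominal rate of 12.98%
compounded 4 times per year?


Formula: EAR = (1 + r/m)^m - 1
Period rate: r/m = 0.1298 / 4 = 0.03245
Compounding: (1 + 0.03245)^4 = 1.136256
EAR = 1.136256 - 1 = 0.136256

0.136256
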